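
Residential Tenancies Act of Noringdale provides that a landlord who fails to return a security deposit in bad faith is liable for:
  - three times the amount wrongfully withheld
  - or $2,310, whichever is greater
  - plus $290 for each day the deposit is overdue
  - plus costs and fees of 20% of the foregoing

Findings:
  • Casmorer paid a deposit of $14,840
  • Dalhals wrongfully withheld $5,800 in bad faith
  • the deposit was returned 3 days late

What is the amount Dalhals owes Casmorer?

Trebled: 3 × $5,800 = $17,400
Minimum $2,310: $17,400 meets the minimum, no increase.
Late-return penalty: 3 × $290 = $870
Damages plus late penalty: $17,400 + $870 = $18,270
Costs and fees: 20% of $18,270 = $3,654
Total recovery: $18,270 + $3,654 = $21,924

$21,924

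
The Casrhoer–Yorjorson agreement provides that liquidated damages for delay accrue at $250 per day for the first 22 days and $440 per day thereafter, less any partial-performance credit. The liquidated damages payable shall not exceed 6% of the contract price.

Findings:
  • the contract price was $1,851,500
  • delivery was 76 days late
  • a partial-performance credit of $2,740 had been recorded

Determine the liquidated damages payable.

First 22 days: 22 × $250 = $5,500
Remaining days: (76 − 22) × $440 = $23,760
Accrued per-day damages: $5,500 + $23,760 = $29,260
Less partial-performance credit: $29,260 − $2,740 = $26,520
Cap: 6% of $1,851,500 = $111,090
Cap at $111,090: $26,520 is within the cap, no reduction.

$26,520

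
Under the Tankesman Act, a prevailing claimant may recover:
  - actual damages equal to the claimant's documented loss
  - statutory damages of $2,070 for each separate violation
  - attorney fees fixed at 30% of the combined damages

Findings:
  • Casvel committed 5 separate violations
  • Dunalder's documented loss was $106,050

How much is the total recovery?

Statutory damages: 5 × $2,070 = $10,350
Combined damages: $106,050 + $10,350 = $116,400
Attorney fees: 30% of $116,400 = $34,920
Total recovery: $116,400 + $34,920 = $151,320

$151,320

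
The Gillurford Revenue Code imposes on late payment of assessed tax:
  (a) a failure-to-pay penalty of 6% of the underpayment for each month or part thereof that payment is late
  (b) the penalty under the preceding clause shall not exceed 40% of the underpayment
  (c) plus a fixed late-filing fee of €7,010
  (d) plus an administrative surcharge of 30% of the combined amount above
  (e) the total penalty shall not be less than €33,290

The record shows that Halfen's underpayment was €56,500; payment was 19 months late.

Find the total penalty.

€38,493

Accrued rate: 6% × 19 = 114%, capped at 40% → 40%
Failure-to-pay penalty: 40% of €56,500 = €22,600
Penalty before surcharge: €22,600 + €7,010 = €29,610
Administrative surcharge: 30% of €29,610 = €8,883
Total penalty: €29,610 + €8,883 = €38,493
Minimum €33,290: €38,493 meets the minimum, no increase.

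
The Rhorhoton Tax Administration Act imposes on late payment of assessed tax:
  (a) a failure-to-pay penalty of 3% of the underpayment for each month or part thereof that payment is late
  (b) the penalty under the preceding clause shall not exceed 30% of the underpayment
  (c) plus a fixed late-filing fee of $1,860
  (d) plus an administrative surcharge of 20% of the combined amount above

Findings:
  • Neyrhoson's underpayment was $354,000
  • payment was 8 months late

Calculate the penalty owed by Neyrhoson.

$104,184

Accrued rate: 3% × 8 = 24%, capped at 30% → 24%
Failure-to-pay penalty: 24% of $354,000 = $84,960
Penalty before surcharge: $84,960 + $1,860 = $86,820
Administrative surcharge: 20% of $86,820 = $17,364
Total penalty: $86,820 + $17,364 = $104,184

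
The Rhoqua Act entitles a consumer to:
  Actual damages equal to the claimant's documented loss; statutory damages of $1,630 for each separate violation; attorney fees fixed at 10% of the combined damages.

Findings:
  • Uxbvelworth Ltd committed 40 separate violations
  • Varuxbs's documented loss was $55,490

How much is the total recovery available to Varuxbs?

$132,759

Statutory damages: 40 × $1,630 = $65,200
Combined damages: $55,490 + $65,200 = $120,690
Attorney fees: 10% of $120,690 = $12,069
Total recovery: $120,690 + $12,069 = $132,759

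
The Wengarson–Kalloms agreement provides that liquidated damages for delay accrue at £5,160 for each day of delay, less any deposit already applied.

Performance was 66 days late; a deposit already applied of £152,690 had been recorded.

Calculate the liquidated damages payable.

Per-day damages: 66 × £5,160 = £340,560
Less deposit already applied: £340,560 − £152,690 = £187,870

£187,870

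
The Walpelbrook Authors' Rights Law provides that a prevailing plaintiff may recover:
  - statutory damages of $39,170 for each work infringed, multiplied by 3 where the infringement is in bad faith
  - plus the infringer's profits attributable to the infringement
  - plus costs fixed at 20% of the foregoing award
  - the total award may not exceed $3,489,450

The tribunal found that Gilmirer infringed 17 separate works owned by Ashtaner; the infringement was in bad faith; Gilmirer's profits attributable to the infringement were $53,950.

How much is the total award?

Statutory damages: 17 × $39,170 = $665,890
Trebled: 3 × $665,890 = $1,997,670
Combined award: $1,997,670 + $53,950 = $2,051,620
Costs: 20% of $2,051,620 = $410,324
Award plus costs: $2,051,620 + $410,324 = $2,461,944
Cap at $3,489,450: $2,461,944 is within the cap, no reduction.

$2,461,944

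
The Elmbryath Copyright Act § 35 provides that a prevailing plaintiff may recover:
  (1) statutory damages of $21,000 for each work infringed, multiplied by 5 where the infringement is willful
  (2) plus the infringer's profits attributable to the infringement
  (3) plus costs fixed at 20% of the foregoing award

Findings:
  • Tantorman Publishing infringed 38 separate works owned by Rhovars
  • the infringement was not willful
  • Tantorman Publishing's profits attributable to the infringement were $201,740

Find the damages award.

Statutory damages: 38 × $21,000 = $798,000
Infringement not willful: no ×5 enhancement.
Combined award: $798,000 + $201,740 = $999,740
Costs: 20% of $999,740 = $199,948
Award plus costs: $999,740 + $199,948 = $1,199,688

$1,199,688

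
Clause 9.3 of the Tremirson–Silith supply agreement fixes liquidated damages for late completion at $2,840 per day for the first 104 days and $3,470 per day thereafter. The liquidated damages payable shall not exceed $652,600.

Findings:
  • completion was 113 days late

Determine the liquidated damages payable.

First 104 days: 104 × $2,840 = $295,360
Remaining days: (113 − 104) × $3,470 = $31,230
Accrued per-day damages: $295,360 + $31,230 = $326,590
Cap at $652,600: $326,590 is within the cap, no reduction.

$326,590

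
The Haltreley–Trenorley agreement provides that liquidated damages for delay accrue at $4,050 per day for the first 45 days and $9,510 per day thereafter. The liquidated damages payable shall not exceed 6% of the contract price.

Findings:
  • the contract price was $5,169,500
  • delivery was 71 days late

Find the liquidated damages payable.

First 45 days: 45 × $4,050 = $182,250
Remaining days: (71 − 45) × $9,510 = $247,260
Accrued per-day damages: $182,250 + $247,260 = $429,510
Cap: 6% of $5,169,500 = $310,170
Cap at $310,170: $429,510 exceeds the cap → $310,170

$310,170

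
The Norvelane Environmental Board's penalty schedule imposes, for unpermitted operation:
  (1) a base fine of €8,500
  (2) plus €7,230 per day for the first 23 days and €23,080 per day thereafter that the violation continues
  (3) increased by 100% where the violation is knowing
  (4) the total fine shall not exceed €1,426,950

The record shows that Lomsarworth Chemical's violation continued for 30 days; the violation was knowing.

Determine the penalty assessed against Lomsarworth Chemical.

First 23 days: 23 × €7,230 = €166,290
Remaining days: (30 − 23) × €23,080 = €161,560
Per-day component: €166,290 + €161,560 = €327,850
Base plus per-day: €8,500 + €327,850 = €336,350
Enhancement: 100% of €336,350 = €336,350
Enhanced fine: €336,350 + €336,350 = €672,700
Cap at €1,426,950: €672,700 is within the cap, no reduction.

€672,700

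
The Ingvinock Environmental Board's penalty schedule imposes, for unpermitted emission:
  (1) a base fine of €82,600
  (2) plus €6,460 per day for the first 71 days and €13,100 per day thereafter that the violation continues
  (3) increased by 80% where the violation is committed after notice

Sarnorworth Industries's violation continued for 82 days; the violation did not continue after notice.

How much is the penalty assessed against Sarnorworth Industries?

€685,360

First 71 days: 71 × €6,460 = €458,660
Remaining days: (82 − 71) × €13,100 = €144,100
Per-day component: €458,660 + €144,100 = €602,760
Base plus per-day: €82,600 + €602,760 = €685,360
The violation did not continue after notice: no 80% increase.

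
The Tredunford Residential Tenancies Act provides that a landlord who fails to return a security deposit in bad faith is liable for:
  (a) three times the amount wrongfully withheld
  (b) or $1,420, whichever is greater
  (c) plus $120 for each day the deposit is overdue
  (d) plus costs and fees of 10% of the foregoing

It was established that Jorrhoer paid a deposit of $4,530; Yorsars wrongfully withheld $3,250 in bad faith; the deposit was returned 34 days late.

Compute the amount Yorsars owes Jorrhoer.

Trebled: 3 × $3,250 = $9,750
Minimum $1,420: $9,750 meets the minimum, no increase.
Late-return penalty: 34 × $120 = $4,080
Damages plus late penalty: $9,750 + $4,080 = $13,830
Costs and fees: 10% of $13,830 = $1,383
Total recovery: $13,830 + $1,383 = $15,213

Recovery: $15,213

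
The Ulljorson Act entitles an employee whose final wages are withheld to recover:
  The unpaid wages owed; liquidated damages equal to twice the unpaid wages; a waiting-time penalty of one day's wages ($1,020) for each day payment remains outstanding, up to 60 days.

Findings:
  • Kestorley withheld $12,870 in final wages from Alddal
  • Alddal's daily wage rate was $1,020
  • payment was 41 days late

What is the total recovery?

Doubled: 2 × $12,870 = $25,740
Penalty days: min(41, 60) = 41
Waiting-time penalty: 41 × $1,020 = $41,820
Total award: $12,870 + $25,740 + $41,820 = $80,430

$80,430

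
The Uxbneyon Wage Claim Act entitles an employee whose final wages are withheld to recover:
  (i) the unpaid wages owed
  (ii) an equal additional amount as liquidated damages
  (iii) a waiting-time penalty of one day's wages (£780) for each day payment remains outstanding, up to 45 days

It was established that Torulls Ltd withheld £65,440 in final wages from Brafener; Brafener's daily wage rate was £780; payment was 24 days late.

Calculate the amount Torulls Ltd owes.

£149,600

Liquidated damages (equal amount): £65,440
Penalty days: min(24, 45) = 24
Waiting-time penalty: 24 × £780 = £18,720
Total award: £65,440 + £65,440 + £18,720 = £149,600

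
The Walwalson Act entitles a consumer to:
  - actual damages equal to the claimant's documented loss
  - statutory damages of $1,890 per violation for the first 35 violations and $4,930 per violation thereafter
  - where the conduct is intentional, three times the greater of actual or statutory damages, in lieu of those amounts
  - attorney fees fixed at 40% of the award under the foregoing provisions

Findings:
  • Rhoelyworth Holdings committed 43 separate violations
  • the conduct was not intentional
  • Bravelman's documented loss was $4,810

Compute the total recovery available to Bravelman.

First 35 violations: 35 × $1,890 = $66,150
Remaining violations: (43 − 35) × $4,930 = $39,440
Statutory damages: $66,150 + $39,440 = $105,590
Conduct not intentional: the in-lieu enhancement does not apply.
Actual plus statutory damages: $4,810 + $105,590 = $110,400
Attorney fees: 40% of $110,400 = $44,160
Total recovery: $110,400 + $44,160 = $154,560

$154,560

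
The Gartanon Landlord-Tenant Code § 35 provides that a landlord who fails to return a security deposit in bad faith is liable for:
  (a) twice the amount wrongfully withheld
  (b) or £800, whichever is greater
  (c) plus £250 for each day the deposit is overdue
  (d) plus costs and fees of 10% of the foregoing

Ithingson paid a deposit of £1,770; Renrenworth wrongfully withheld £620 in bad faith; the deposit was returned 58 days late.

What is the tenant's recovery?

£17,314

Doubled: 2 × £620 = £1,240
Minimum £800: £1,240 meets the minimum, no increase.
Late-return penalty: 58 × £250 = £14,500
Damages plus late penalty: £1,240 + £14,500 = £15,740
Costs and fees: 10% of £15,740 = £1,574
Total recovery: £15,740 + £1,574 = £17,314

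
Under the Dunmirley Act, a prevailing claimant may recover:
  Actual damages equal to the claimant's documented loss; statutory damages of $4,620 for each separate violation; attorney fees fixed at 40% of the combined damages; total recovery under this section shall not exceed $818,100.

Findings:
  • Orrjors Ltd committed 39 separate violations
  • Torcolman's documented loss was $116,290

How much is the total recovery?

Statutory damages: 39 × $4,620 = $180,180
Combined damages: $116,290 + $180,180 = $296,470
Attorney fees: 40% of $296,470 = $118,588
Total before cap: $296,470 + $118,588 = $415,058
Cap at $818,100: $415,058 is within the cap, no reduction.

$415,058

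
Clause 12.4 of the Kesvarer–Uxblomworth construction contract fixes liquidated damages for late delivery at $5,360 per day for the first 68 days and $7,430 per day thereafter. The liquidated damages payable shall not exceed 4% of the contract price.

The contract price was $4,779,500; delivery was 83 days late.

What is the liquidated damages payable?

$191,180

First 68 days: 68 × $5,360 = $364,480
Remaining days: (83 − 68) × $7,430 = $111,450
Accrued per-day damages: $364,480 + $111,450 = $475,930
Cap: 4% of $4,779,500 = $191,180
Cap at $191,180: $475,930 exceeds the cap → $191,180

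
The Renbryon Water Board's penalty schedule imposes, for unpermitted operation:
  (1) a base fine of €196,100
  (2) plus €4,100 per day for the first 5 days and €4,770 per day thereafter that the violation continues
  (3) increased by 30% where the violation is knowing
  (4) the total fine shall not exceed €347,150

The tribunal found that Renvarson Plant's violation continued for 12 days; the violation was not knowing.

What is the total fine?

€249,990

First 5 days: 5 × €4,100 = €20,500
Remaining days: (12 − 5) × €4,770 = €33,390
Per-day component: €20,500 + €33,390 = €53,890
Base plus per-day: €196,100 + €53,890 = €249,990
The violation was not knowing: no 30% increase.
Cap at €347,150: €249,990 is within the cap, no reduction.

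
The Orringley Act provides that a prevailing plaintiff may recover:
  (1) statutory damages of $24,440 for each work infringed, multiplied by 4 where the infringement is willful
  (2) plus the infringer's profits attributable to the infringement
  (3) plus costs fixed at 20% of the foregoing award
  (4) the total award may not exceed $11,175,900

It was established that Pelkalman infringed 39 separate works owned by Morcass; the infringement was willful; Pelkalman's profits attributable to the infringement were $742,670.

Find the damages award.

Statutory damages: 39 × $24,440 = $953,160
Multiplied by 4: 4 × $953,160 = $3,812,640
Combined award: $3,812,640 + $742,670 = $4,555,310
Costs: 20% of $4,555,310 = $911,062
Award plus costs: $4,555,310 + $911,062 = $5,466,372
Cap at $11,175,900: $5,466,372 is within the cap, no reduction.

$5,466,372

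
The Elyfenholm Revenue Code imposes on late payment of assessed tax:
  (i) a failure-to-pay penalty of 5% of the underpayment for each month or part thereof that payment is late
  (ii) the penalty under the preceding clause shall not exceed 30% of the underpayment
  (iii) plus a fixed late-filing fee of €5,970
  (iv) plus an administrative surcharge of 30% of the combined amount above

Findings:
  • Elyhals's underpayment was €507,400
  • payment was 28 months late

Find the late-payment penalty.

€205,647

Accrued rate: 5% × 28 = 140%, capped at 30% → 30%
Failure-to-pay penalty: 30% of €507,400 = €152,220
Penalty before surcharge: €152,220 + €5,970 = €158,190
Administrative surcharge: 30% of €158,190 = €47,457
Total penalty: €158,190 + €47,457 = €205,647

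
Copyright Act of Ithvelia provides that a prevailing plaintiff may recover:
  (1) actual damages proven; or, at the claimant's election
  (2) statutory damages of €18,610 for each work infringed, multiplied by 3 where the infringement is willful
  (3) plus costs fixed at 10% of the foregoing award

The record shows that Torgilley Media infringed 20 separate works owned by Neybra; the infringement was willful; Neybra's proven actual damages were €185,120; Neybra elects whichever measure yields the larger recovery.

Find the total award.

€1,228,260

Statutory damages: 20 × €18,610 = €372,200
Trebled: 3 × €372,200 = €1,116,600
Greater of actual damages (€185,120) or enhanced statutory damages (€1,116,600): €1,116,600
Costs: 10% of €1,116,600 = €111,660
Award plus costs: €1,116,600 + €111,660 = €1,228,260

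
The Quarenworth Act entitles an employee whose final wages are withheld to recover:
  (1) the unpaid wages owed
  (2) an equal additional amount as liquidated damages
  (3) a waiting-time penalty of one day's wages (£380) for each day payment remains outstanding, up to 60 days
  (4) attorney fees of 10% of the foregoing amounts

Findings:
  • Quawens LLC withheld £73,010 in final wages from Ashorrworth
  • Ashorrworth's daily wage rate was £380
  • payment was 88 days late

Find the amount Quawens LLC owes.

£185,702

Liquidated damages (equal amount): £73,010
Penalty days: min(88, 60) = 60
Waiting-time penalty: 60 × £380 = £22,800
Subtotal: £73,010 + £73,010 + £22,800 = £168,820
Attorney fees: 10% of £168,820 = £16,882
Total award: £168,820 + £16,882 = £185,702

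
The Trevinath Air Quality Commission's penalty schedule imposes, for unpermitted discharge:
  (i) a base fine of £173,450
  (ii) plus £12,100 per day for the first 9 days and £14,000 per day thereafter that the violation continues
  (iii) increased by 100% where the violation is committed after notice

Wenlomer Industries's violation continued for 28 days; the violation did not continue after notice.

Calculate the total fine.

£548,350

First 9 days: 9 × £12,100 = £108,900
Remaining days: (28 − 9) × £14,000 = £266,000
Per-day component: £108,900 + £266,000 = £374,900
Base plus per-day: £173,450 + £374,900 = £548,350
The violation did not continue after notice: no 100% increase.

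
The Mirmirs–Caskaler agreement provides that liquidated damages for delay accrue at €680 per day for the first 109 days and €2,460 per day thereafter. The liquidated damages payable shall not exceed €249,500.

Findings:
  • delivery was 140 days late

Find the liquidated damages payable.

€150,380

First 109 days: 109 × €680 = €74,120
Remaining days: (140 − 109) × €2,460 = €76,260
Accrued per-day damages: €74,120 + €76,260 = €150,380
Cap at €249,500: €150,380 is within the cap, no reduction.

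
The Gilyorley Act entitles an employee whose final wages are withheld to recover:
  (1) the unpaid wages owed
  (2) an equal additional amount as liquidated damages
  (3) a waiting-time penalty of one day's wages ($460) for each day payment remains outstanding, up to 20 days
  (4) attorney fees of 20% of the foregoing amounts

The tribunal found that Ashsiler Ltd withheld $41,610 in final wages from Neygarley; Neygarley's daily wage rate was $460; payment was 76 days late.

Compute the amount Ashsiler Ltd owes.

Liquidated damages (equal amount): $41,610
Penalty days: min(76, 20) = 20
Waiting-time penalty: 20 × $460 = $9,200
Subtotal: $41,610 + $41,610 + $9,200 = $92,420
Attorney fees: 20% of $92,420 = $18,484
Total award: $92,420 + $18,484 = $110,904

$110,904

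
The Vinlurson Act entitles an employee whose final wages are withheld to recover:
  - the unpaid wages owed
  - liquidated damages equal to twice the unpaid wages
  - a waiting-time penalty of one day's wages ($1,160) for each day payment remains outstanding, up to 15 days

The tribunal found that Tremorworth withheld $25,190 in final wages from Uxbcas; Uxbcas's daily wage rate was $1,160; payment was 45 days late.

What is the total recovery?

Doubled: 2 × $25,190 = $50,380
Penalty days: min(45, 15) = 15
Waiting-time penalty: 15 × $1,160 = $17,400
Total award: $25,190 + $50,380 + $17,400 = $92,970

Total award: $92,970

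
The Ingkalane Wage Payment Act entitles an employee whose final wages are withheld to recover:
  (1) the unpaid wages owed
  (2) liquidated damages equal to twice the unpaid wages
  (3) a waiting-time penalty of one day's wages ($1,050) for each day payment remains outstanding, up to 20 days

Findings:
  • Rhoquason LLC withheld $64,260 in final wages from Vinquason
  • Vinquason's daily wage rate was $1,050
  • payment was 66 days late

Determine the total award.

Total award: $213,780

Doubled: 2 × $64,260 = $128,520
Penalty days: min(66, 20) = 20
Waiting-time penalty: 20 × $1,050 = $21,000
Total award: $64,260 + $128,520 + $21,000 = $213,780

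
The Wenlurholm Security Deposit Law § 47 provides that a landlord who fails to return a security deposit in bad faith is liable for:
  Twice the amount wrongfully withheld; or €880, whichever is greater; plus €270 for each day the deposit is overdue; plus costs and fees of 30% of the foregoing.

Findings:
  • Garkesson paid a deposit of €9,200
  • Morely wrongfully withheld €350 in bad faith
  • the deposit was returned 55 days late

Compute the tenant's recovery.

€20,449

Doubled: 2 × €350 = €700
Minimum €880: €700 is below the minimum → €880
Late-return penalty: 55 × €270 = €14,850
Damages plus late penalty: €880 + €14,850 = €15,730
Costs and fees: 30% of €15,730 = €4,719
Total recovery: €15,730 + €4,719 = €20,449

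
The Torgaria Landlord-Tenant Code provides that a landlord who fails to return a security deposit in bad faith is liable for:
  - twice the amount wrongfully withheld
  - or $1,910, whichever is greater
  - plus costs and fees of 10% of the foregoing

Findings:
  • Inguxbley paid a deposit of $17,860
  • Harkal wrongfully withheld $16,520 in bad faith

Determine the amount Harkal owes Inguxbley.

Doubled: 2 × $16,520 = $33,040
Minimum $1,910: $33,040 meets the minimum, no increase.
Costs and fees: 10% of $33,040 = $3,304
Total recovery: $33,040 + $3,304 = $36,344

$36,344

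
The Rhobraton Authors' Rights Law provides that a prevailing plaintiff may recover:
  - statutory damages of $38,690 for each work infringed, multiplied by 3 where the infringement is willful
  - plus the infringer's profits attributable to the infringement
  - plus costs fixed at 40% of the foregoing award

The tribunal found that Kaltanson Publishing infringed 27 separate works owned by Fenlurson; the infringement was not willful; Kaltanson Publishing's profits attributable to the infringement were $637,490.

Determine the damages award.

Award: $2,354,968

Statutory damages: 27 × $38,690 = $1,044,630
Infringement not willful: no ×3 enhancement.
Combined award: $1,044,630 + $637,490 = $1,682,120
Costs: 40% of $1,682,120 = $672,848
Award plus costs: $1,682,120 + $672,848 = $2,354,968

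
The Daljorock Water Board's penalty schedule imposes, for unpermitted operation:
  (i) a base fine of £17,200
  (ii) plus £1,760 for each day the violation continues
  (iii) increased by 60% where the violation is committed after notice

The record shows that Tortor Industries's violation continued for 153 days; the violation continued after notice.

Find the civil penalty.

Civil penalty: £458,368

Per-day component: 153 × £1,760 = £269,280
Base plus per-day: £17,200 + £269,280 = £286,480
Enhancement: 60% of £286,480 = £171,888
Enhanced fine: £286,480 + £171,888 = £458,368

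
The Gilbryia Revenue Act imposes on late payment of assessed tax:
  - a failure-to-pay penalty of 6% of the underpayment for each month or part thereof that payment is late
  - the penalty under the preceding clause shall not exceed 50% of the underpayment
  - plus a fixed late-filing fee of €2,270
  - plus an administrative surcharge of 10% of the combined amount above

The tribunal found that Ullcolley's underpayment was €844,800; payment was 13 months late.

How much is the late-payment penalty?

€467,137

Accrued rate: 6% × 13 = 78%, capped at 50% → 50%
Failure-to-pay penalty: 50% of €844,800 = €422,400
Penalty before surcharge: €422,400 + €2,270 = €424,670
Administrative surcharge: 10% of €424,670 = €42,467
Total penalty: €424,670 + €42,467 = €467,137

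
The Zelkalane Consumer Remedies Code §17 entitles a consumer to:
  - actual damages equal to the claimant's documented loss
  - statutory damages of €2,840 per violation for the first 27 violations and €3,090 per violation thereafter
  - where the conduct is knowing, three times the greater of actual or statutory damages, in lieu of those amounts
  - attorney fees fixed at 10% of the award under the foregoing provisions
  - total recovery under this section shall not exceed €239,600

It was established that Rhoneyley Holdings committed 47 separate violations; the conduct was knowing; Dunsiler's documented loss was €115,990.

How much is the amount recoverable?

First 27 violations: 27 × €2,840 = €76,680
Remaining violations: (47 − 27) × €3,090 = €61,800
Statutory damages: €76,680 + €61,800 = €138,480
Greater of actual damages (€115,990) or statutory damages (€138,480): €138,480
Trebled: 3 × €138,480 = €415,440
Attorney fees: 10% of €415,440 = €41,544
Total before cap: €415,440 + €41,544 = €456,984
Cap at €239,600: €456,984 exceeds the cap → €239,600

€239,600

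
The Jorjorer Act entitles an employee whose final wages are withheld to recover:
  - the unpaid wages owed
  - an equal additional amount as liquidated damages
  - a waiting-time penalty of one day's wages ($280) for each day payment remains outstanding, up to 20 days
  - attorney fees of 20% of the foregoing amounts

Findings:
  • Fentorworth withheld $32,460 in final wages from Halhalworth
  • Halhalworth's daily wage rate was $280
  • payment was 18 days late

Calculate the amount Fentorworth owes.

Liquidated damages (equal amount): $32,460
Penalty days: min(18, 20) = 18
Waiting-time penalty: 18 × $280 = $5,040
Subtotal: $32,460 + $32,460 + $5,040 = $69,960
Attorney fees: 20% of $69,960 = $13,992
Total award: $69,960 + $13,992 = $83,952

$83,952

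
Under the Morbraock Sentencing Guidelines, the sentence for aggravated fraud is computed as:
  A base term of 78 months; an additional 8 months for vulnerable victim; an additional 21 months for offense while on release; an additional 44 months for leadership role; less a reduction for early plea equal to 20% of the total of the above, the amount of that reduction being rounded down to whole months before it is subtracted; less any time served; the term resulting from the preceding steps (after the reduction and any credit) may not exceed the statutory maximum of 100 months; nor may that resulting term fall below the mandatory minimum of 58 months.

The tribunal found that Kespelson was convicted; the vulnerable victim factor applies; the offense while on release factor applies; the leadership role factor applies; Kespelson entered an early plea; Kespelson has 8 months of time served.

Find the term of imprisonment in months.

100 months

Vulnerable victim enhancement: +8 months
Offense while on release enhancement: +21 months
Leadership role enhancement: +44 months
Adjusted term: 78 months + 8 months + 21 months + 44 months = 151 months
Early plea reduction: 20% of 151 months = 30 months (rounded down)
After reduction: 151 − 30 = 121 months
Less time served: 121 months − 8 months = 113 months
Cap at 100 months: 113 months exceeds the cap → 100 months
Minimum 58 months: 100 months meets the minimum, no increase.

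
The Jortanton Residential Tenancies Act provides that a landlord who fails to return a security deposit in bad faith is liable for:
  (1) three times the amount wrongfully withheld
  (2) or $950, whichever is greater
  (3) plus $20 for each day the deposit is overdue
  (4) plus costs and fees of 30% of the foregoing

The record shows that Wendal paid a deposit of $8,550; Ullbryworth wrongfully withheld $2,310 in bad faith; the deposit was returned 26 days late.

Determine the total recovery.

Trebled: 3 × $2,310 = $6,930
Minimum $950: $6,930 meets the minimum, no increase.
Late-return penalty: 26 × $20 = $520
Damages plus late penalty: $6,930 + $520 = $7,450
Costs and fees: 30% of $7,450 = $2,235
Total recovery: $7,450 + $2,235 = $9,685

$9,685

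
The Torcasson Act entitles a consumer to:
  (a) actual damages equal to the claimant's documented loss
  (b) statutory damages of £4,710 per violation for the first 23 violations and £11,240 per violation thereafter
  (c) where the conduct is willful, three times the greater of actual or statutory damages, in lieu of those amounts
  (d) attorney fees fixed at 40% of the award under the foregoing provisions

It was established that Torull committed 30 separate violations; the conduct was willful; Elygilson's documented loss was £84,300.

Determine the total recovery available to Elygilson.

First 23 violations: 23 × £4,710 = £108,330
Remaining violations: (30 − 23) × £11,240 = £78,680
Statutory damages: £108,330 + £78,680 = £187,010
Greater of actual damages (£84,300) or statutory damages (£187,010): £187,010
Trebled: 3 × £187,010 = £561,030
Attorney fees: 40% of £561,030 = £224,412
Total recovery: £561,030 + £224,412 = £785,442

£785,442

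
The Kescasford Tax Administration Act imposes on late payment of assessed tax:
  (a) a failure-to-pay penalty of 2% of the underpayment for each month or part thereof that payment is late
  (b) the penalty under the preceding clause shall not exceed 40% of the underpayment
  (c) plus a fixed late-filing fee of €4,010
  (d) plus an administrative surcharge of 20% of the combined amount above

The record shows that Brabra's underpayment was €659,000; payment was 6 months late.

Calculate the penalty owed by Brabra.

€99,708

Accrued rate: 2% × 6 = 12%, capped at 40% → 12%
Failure-to-pay penalty: 12% of €659,000 = €79,080
Penalty before surcharge: €79,080 + €4,010 = €83,090
Administrative surcharge: 20% of €83,090 = €16,618
Total penalty: €83,090 + €16,618 = €99,708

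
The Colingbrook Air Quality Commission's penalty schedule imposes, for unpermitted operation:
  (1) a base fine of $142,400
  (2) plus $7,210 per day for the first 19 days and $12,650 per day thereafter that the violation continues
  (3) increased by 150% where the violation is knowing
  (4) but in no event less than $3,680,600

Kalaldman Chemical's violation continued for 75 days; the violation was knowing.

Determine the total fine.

First 19 days: 19 × $7,210 = $136,990
Remaining days: (75 − 19) × $12,650 = $708,400
Per-day component: $136,990 + $708,400 = $845,390
Base plus per-day: $142,400 + $845,390 = $987,790
Enhancement: 150% of $987,790 = $1,481,685
Enhanced fine: $987,790 + $1,481,685 = $2,469,475
Minimum $3,680,600: $2,469,475 is below the minimum → $3,680,600

Civil penalty: $3,680,600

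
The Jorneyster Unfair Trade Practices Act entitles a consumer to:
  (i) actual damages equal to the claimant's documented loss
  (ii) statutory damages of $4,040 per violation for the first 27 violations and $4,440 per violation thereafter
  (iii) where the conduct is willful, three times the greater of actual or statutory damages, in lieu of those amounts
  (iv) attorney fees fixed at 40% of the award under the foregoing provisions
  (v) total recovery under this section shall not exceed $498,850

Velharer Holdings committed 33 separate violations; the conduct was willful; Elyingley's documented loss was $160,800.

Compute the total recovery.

$498,850

First 27 violations: 27 × $4,040 = $109,080
Remaining violations: (33 − 27) × $4,440 = $26,640
Statutory damages: $109,080 + $26,640 = $135,720
Greater of actual damages ($160,800) or statutory damages ($135,720): $160,800
Trebled: 3 × $160,800 = $482,400
Attorney fees: 40% of $482,400 = $192,960
Total before cap: $482,400 + $192,960 = $675,360
Cap at $498,850: $675,360 exceeds the cap → $498,850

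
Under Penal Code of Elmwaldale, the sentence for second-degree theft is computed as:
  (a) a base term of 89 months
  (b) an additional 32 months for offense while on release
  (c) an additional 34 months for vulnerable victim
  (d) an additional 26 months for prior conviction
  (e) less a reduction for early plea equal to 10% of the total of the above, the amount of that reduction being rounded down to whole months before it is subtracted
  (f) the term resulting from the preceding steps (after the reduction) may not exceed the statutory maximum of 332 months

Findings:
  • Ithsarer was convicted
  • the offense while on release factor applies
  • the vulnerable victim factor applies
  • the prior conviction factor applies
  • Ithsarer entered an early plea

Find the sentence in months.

Offense while on release enhancement: +32 months
Vulnerable victim enhancement: +34 months
Prior conviction enhancement: +26 months
Adjusted term: 89 months + 32 months + 34 months + 26 months = 181 months
Early plea reduction: 10% of 181 months = 18 months (rounded down)
After reduction: 181 − 18 = 163 months
Cap at 332 months: 163 months is within the cap, no reduction.

163 months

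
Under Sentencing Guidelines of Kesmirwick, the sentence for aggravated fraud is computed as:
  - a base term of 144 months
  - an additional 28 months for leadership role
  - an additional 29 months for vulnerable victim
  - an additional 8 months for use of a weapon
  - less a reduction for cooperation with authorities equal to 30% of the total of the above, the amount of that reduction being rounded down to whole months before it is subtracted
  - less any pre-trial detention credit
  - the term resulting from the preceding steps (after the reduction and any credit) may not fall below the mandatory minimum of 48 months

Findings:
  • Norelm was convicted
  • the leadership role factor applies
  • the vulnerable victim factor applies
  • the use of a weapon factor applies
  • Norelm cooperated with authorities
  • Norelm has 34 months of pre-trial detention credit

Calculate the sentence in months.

Leadership role enhancement: +28 months
Vulnerable victim enhancement: +29 months
Use of a weapon enhancement: +8 months
Adjusted term: 144 months + 28 months + 29 months + 8 months = 209 months
Cooperation with authorities reduction: 30% of 209 months = 62 months (rounded down)
After reduction: 209 − 62 = 147 months
Less pre-trial detention credit: 147 months − 34 months = 113 months
Minimum 48 months: 113 months meets the minimum, no increase.

113 months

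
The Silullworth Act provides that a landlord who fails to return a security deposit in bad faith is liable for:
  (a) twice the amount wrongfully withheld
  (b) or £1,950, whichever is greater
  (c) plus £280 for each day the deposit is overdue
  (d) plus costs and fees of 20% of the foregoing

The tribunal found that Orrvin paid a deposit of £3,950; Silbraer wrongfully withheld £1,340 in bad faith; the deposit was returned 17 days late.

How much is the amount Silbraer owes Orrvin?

£8,928

Doubled: 2 × £1,340 = £2,680
Minimum £1,950: £2,680 meets the minimum, no increase.
Late-return penalty: 17 × £280 = £4,760
Damages plus late penalty: £2,680 + £4,760 = £7,440
Costs and fees: 20% of £7,440 = £1,488
Total recovery: £7,440 + £1,488 = £8,928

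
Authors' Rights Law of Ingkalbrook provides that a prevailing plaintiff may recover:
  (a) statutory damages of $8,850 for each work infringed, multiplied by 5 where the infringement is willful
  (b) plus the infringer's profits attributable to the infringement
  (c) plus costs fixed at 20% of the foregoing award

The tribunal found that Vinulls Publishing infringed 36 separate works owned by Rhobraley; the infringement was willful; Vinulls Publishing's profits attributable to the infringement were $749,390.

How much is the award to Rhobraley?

$2,810,868

Statutory damages: 36 × $8,850 = $318,600
Multiplied by 5: 5 × $318,600 = $1,593,000
Combined award: $1,593,000 + $749,390 = $2,342,390
Costs: 20% of $2,342,390 = $468,478
Award plus costs: $2,342,390 + $468,478 = $2,810,868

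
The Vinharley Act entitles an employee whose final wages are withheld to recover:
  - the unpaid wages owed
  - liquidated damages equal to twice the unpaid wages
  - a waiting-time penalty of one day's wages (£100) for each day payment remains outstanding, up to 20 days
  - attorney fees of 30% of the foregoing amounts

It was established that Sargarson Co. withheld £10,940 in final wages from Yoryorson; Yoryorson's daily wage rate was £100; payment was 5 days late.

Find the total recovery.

Doubled: 2 × £10,940 = £21,880
Penalty days: min(5, 20) = 5
Waiting-time penalty: 5 × £100 = £500
Subtotal: £10,940 + £21,880 + £500 = £33,320
Attorney fees: 30% of £33,320 = £9,996
Total award: £33,320 + £9,996 = £43,316

£43,316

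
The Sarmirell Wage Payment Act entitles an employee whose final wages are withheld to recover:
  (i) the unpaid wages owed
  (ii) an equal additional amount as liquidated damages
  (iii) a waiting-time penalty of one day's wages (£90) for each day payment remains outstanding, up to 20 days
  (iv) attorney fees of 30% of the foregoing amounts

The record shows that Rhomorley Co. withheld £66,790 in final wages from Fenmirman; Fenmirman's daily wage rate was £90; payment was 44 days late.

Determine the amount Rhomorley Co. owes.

£175,994

Liquidated damages (equal amount): £66,790
Penalty days: min(44, 20) = 20
Waiting-time penalty: 20 × £90 = £1,800
Subtotal: £66,790 + £66,790 + £1,800 = £135,380
Attorney fees: 30% of £135,380 = £40,614
Total award: £135,380 + £40,614 = £175,994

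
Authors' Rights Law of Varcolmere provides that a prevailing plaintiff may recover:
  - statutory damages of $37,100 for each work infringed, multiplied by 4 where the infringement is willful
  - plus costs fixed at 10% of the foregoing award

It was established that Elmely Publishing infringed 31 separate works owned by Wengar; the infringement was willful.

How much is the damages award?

Statutory damages: 31 × $37,100 = $1,150,100
Multiplied by 4: 4 × $1,150,100 = $4,600,400
Costs: 10% of $4,600,400 = $460,040
Award plus costs: $4,600,400 + $460,040 = $5,060,440

$5,060,440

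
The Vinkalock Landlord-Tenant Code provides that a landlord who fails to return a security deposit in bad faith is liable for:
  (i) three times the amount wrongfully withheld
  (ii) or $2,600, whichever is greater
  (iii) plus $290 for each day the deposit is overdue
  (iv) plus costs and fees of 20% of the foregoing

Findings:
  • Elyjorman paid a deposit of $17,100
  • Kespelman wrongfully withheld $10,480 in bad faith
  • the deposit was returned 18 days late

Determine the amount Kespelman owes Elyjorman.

$43,992

Trebled: 3 × $10,480 = $31,440
Minimum $2,600: $31,440 meets the minimum, no increase.
Late-return penalty: 18 × $290 = $5,220
Damages plus late penalty: $31,440 + $5,220 = $36,660
Costs and fees: 20% of $36,660 = $7,332
Total recovery: $36,660 + $7,332 = $43,992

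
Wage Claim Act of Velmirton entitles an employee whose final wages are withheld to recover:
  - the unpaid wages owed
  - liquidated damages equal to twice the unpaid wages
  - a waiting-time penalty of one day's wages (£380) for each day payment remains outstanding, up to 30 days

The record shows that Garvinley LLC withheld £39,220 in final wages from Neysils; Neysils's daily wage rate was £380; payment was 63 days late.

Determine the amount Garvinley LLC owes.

Doubled: 2 × £39,220 = £78,440
Penalty days: min(63, 30) = 30
Waiting-time penalty: 30 × £380 = £11,400
Total award: £39,220 + £78,440 + £11,400 = £129,060

£129,060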